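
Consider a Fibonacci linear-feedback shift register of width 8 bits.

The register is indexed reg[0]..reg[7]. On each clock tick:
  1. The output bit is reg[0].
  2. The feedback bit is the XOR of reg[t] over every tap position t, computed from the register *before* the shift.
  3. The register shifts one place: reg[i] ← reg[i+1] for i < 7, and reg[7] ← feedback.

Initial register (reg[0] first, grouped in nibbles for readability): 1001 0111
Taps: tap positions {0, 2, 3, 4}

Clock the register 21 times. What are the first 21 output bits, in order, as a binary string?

100101110000001100100

tick  register→output (feedback)
  0  10010111→1 (0)
  1  00101110→0 (0)
  2  01011100→0 (0)
  3  10111000→1 (0)
  4  01110000→0 (0)
  5  11100000→1 (0)
  6  11000000→1 (1)
  7  10000001→1 (1)
  8  00000011→0 (0)
  9  00000110→0 (0)
 10  00001100→0 (1)
 11  00011001→0 (0)
 12  00110010→0 (0)
 13  01100100→0 (1)
 14  11001001→1 (0)
 15  10010010→1 (0)
 16  00100100→0 (1)
 17  01001001→0 (1)
 18  10010011→1 (0)
 19  00100110→0 (1)
 20  01001101→0 (1)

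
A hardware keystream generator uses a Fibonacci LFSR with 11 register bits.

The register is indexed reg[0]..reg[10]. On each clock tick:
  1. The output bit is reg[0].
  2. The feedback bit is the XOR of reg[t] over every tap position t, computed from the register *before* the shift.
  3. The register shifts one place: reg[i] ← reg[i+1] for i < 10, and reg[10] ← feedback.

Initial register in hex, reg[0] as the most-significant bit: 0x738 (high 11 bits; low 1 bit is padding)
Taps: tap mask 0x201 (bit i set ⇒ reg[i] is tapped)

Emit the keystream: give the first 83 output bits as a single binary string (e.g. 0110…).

01110011100011010011111000101100111110110100110001110100101001110100010110001010001

k : reg_k → out_k, fb_k
0: 01110011100 → 0, fb=0
1: 11100111000 → 1, fb=1
2: 11001110001 → 1, fb=1
3: 10011100011 → 1, fb=0
4: 00111000110 → 0, fb=1
5: 01110001101 → 0, fb=0
6: 11100011010 → 1, fb=0
7: 11000110100 → 1, fb=1
8: 10001101001 → 1, fb=1
9: 00011010011 → 0, fb=1
10: 00110100111 → 0, fb=1
11: 01101001111 → 0, fb=1
12: 11010011111 → 1, fb=0
13: 10100111110 → 1, fb=0
14: 01001111100 → 0, fb=0
15: 10011111000 → 1, fb=1
16: 00111110001 → 0, fb=0
17: 01111100010 → 0, fb=1
18: 11111000101 → 1, fb=1
19: 11110001011 → 1, fb=0
20: 11100010110 → 1, fb=0
21: 11000101100 → 1, fb=1
22: 10001011001 → 1, fb=1
23: 00010110011 → 0, fb=1
24: 00101100111 → 0, fb=1
25: 01011001111 → 0, fb=1
26: 10110011111 → 1, fb=0
27: 01100111110 → 0, fb=1
28: 11001111101 → 1, fb=1
29: 10011111011 → 1, fb=0
30: 00111110110 → 0, fb=1
31: 01111101101 → 0, fb=0
32: 11111011010 → 1, fb=0
33: 11110110100 → 1, fb=1
34: 11101101001 → 1, fb=1
35: 11011010011 → 1, fb=0
36: 10110100110 → 1, fb=0
37: 01101001100 → 0, fb=0
38: 11010011000 → 1, fb=1
39: 10100110001 → 1, fb=1
40: 01001100011 → 0, fb=1
41: 10011000111 → 1, fb=0
42: 00110001110 → 0, fb=1
43: 01100011101 → 0, fb=0
44: 11000111010 → 1, fb=0
45: 10001110100 → 1, fb=1
46: 00011101001 → 0, fb=0
47: 00111010010 → 0, fb=1
48: 01110100101 → 0, fb=0
49: 11101001010 → 1, fb=0
50: 11010010100 → 1, fb=1
51: 10100101001 → 1, fb=1
52: 01001010011 → 0, fb=1
53: 10010100111 → 1, fb=0
54: 00101001110 → 0, fb=1
55: 01010011101 → 0, fb=0
56: 10100111010 → 1, fb=0
57: 01001110100 → 0, fb=0
58: 10011101000 → 1, fb=1
59: 00111010001 → 0, fb=0
60: 01110100010 → 0, fb=1
61: 11101000101 → 1, fb=1
62: 11010001011 → 1, fb=0
63: 10100010110 → 1, fb=0
64: 01000101100 → 0, fb=0
65: 10001011000 → 1, fb=1
66: 00010110001 → 0, fb=0
67: 00101100010 → 0, fb=1
68: 01011000101 → 0, fb=0
69: 10110001010 → 1, fb=0
70: 01100010100 → 0, fb=0
71: 11000101000 → 1, fb=1
72: 10001010001 → 1, fb=1
73: 00010100011 → 0, fb=1
74: 00101000111 → 0, fb=1
75: 01010001111 → 0, fb=1
76: 10100011111 → 1, fb=0
77: 01000111110 → 0, fb=1
78: 10001111101 → 1, fb=1
79: 00011111011 → 0, fb=1
80: 00111110111 → 0, fb=1
81: 01111101111 → 0, fb=1
82: 11111011111 → 1, fb=0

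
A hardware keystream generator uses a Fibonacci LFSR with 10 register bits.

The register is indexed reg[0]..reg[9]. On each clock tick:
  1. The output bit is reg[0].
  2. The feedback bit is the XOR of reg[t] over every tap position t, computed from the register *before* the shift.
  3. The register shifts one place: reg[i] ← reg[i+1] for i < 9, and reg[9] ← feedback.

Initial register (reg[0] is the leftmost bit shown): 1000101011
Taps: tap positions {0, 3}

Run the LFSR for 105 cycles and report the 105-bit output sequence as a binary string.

step | reg (before) | out | fb
   0 | 1000101011 | 1 | 1
   1 | 0001010111 | 0 | 1
   2 | 0010101111 | 0 | 0
   3 | 0101011110 | 0 | 1
   4 | 1010111101 | 1 | 1
   5 | 0101111011 | 0 | 1
   6 | 1011110111 | 1 | 0
   7 | 0111101110 | 0 | 1
   8 | 1111011101 | 1 | 0
   9 | 1110111010 | 1 | 1
  10 | 1101110101 | 1 | 0
  11 | 1011101010 | 1 | 0
  12 | 0111010100 | 0 | 1
  13 | 1110101001 | 1 | 1
  14 | 1101010011 | 1 | 0
  15 | 1010100110 | 1 | 1
  16 | 0101001101 | 0 | 1
  17 | 1010011011 | 1 | 1
  18 | 0100110111 | 0 | 0
  19 | 1001101110 | 1 | 0
  20 | 0011011100 | 0 | 1
  21 | 0110111001 | 0 | 0
  22 | 1101110010 | 1 | 0
  23 | 1011100100 | 1 | 0
  24 | 0111001000 | 0 | 1
  25 | 1110010001 | 1 | 1
  26 | 1100100011 | 1 | 1
  27 | 1001000111 | 1 | 0
  28 | 0010001110 | 0 | 0
  29 | 0100011100 | 0 | 0
  30 | 1000111000 | 1 | 1
  31 | 0001110001 | 0 | 1
  32 | 0011100011 | 0 | 1
  33 | 0111000111 | 0 | 1
  34 | 1110001111 | 1 | 1
  35 | 1100011111 | 1 | 1
  36 | 1000111111 | 1 | 1
  37 | 0001111111 | 0 | 1
  38 | 0011111111 | 0 | 1
  39 | 0111111111 | 0 | 1
  40 | 1111111111 | 1 | 0
  41 | 1111111110 | 1 | 0
  42 | 1111111100 | 1 | 0
  43 | 1111111000 | 1 | 0
  44 | 1111110000 | 1 | 0
  45 | 1111100000 | 1 | 0
  46 | 1111000000 | 1 | 0
  47 | 1110000000 | 1 | 1
  48 | 1100000001 | 1 | 1
  49 | 1000000011 | 1 | 1
  50 | 0000000111 | 0 | 0
  51 | 0000001110 | 0 | 0
  52 | 0000011100 | 0 | 0
  53 | 0000111000 | 0 | 0
  54 | 0001110000 | 0 | 1
  55 | 0011100001 | 0 | 1
  56 | 0111000011 | 0 | 1
  57 | 1110000111 | 1 | 1
  58 | 1100001111 | 1 | 1
  59 | 1000011111 | 1 | 1
  60 | 0000111111 | 0 | 0
  61 | 0001111110 | 0 | 1
  62 | 0011111101 | 0 | 1
  63 | 0111111011 | 0 | 1
  64 | 1111110111 | 1 | 0
  65 | 1111101110 | 1 | 0
  66 | 1111011100 | 1 | 0
  67 | 1110111000 | 1 | 1
  68 | 1101110001 | 1 | 0
  69 | 1011100010 | 1 | 0
  70 | 0111000100 | 0 | 1
  71 | 1110001001 | 1 | 1
  72 | 1100010011 | 1 | 1
  73 | 1000100111 | 1 | 1
  74 | 0001001111 | 0 | 1
  75 | 0010011111 | 0 | 0
  76 | 0100111110 | 0 | 0
  77 | 1001111100 | 1 | 0
  78 | 0011111000 | 0 | 1
  79 | 0111110001 | 0 | 1
  80 | 1111100011 | 1 | 0
  81 | 1111000110 | 1 | 0
  82 | 1110001100 | 1 | 1
  83 | 1100011001 | 1 | 1
  84 | 1000110011 | 1 | 1
  85 | 0001100111 | 0 | 1
  86 | 0011001111 | 0 | 1
  87 | 0110011111 | 0 | 0
  88 | 1100111110 | 1 | 1
  89 | 1001111101 | 1 | 0
  90 | 0011111010 | 0 | 1
  91 | 0111110101 | 0 | 1
  92 | 1111101011 | 1 | 0
  93 | 1111010110 | 1 | 0
  94 | 1110101100 | 1 | 1
  95 | 1101011001 | 1 | 0
  96 | 1010110010 | 1 | 1
  97 | 0101100101 | 0 | 1
  98 | 1011001011 | 1 | 0
  99 | 0110010110 | 0 | 0
 100 | 1100101100 | 1 | 1
 101 | 1001011001 | 1 | 0
 102 | 0010110010 | 0 | 0
 103 | 0101100100 | 0 | 1
 104 | 1011001001 | 1 | 0

100010101111011101010011011100100011100011111111110000000111000011111101110001001111100011001111101011001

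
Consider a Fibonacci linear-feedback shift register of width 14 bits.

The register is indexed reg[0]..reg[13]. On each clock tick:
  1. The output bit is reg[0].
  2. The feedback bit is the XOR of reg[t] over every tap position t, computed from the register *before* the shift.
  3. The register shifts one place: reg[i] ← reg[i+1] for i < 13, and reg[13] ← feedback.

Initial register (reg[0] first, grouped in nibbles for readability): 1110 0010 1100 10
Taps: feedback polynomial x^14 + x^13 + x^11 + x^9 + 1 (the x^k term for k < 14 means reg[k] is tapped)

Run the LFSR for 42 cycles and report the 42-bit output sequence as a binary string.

111000101100100010010110011010000001001001

step | reg (before) | out | fb
   0 | 11100010110010 | 1 | 0
   1 | 11000101100100 | 1 | 0
   2 | 10001011001000 | 1 | 1
   3 | 00010110010001 | 0 | 0
   4 | 00101100100010 | 0 | 0
   5 | 01011001000100 | 0 | 1
   6 | 10110010001001 | 1 | 0
   7 | 01100100010010 | 0 | 1
   8 | 11001000100101 | 1 | 1
   9 | 10010001001011 | 1 | 0
  10 | 00100010010110 | 0 | 0
  11 | 01000100101100 | 0 | 1
  12 | 10001001011001 | 1 | 1
  13 | 00010010110011 | 0 | 0
  14 | 00100101100110 | 0 | 1
  15 | 01001011001101 | 0 | 0
  16 | 10010110011010 | 1 | 0
  17 | 00101100110100 | 0 | 0
  18 | 01011001101000 | 0 | 0
  19 | 10110011010000 | 1 | 0
  20 | 01100110100000 | 0 | 0
  21 | 11001101000000 | 1 | 1
  22 | 10011010000001 | 1 | 0
  23 | 00110100000010 | 0 | 0
  24 | 01101000000100 | 0 | 1
  25 | 11010000001001 | 1 | 0
  26 | 10100000010010 | 1 | 0
  27 | 01000000100100 | 0 | 1
  28 | 10000001001001 | 1 | 0
  29 | 00000010010010 | 0 | 1
  30 | 00000100100101 | 0 | 0
  31 | 00001001001010 | 0 | 0
  32 | 00010010010100 | 0 | 0
  33 | 00100100101000 | 0 | 0
  34 | 01001001010000 | 0 | 1
  35 | 10010010100001 | 1 | 0
  36 | 00100101000010 | 0 | 0
  37 | 01001010000100 | 0 | 1
  38 | 10010100001001 | 1 | 0
  39 | 00101000010010 | 0 | 1
  40 | 01010000100101 | 0 | 0
  41 | 10100001001010 | 1 | 1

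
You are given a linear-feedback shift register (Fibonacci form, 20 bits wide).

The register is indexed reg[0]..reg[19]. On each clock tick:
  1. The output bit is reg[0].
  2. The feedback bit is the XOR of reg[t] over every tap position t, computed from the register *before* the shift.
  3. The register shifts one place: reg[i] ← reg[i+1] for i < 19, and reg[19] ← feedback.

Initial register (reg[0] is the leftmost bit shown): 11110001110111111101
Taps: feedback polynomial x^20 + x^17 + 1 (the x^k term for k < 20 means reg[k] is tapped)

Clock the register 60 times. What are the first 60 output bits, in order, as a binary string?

111100011101111111010101101010001110000101110100000011111110

k : reg_k → out_k, fb_k
0: 11110001110111111101 → 1, fb=0
1: 11100011101111111010 → 1, fb=1
2: 11000111011111110101 → 1, fb=0
3: 10001110111111101010 → 1, fb=1
4: 00011101111111010101 → 0, fb=1
5: 00111011111110101011 → 0, fb=0
6: 01110111111101010110 → 0, fb=1
7: 11101111111010101101 → 1, fb=0
8: 11011111110101011010 → 1, fb=1
9: 10111111101010110101 → 1, fb=0
10: 01111111010101101010 → 0, fb=0
11: 11111110101011010100 → 1, fb=0
12: 11111101010110101000 → 1, fb=1
13: 11111010101101010001 → 1, fb=1
14: 11110101011010100011 → 1, fb=1
15: 11101010110101000111 → 1, fb=0
16: 11010101101010001110 → 1, fb=0
17: 10101011010100011100 → 1, fb=0
18: 01010110101000111000 → 0, fb=0
19: 10101101010001110000 → 1, fb=1
20: 01011010100011100001 → 0, fb=0
21: 10110101000111000010 → 1, fb=1
22: 01101010001110000101 → 0, fb=1
23: 11010100011100001011 → 1, fb=1
24: 10101000111000010111 → 1, fb=0
25: 01010001110000101110 → 0, fb=1
26: 10100011100001011101 → 1, fb=0
27: 01000111000010111010 → 0, fb=0
28: 10001110000101110100 → 1, fb=0
29: 00011100001011101000 → 0, fb=0
30: 00111000010111010000 → 0, fb=0
31: 01110000101110100000 → 0, fb=0
32: 11100001011101000000 → 1, fb=1
33: 11000010111010000001 → 1, fb=1
34: 10000101110100000011 → 1, fb=1
35: 00001011101000000111 → 0, fb=1
36: 00010111010000001111 → 0, fb=1
37: 00101110100000011111 → 0, fb=1
38: 01011101000000111111 → 0, fb=1
39: 10111010000001111111 → 1, fb=0
40: 01110100000011111110 → 0, fb=1
41: 11101000000111111101 → 1, fb=0
42: 11010000001111111010 → 1, fb=1
43: 10100000011111110101 → 1, fb=0
44: 01000000111111101010 → 0, fb=0
45: 10000001111111010100 → 1, fb=0
46: 00000011111110101000 → 0, fb=0
47: 00000111111101010000 → 0, fb=0
48: 00001111111010100000 → 0, fb=0
49: 00011111110101000000 → 0, fb=0
50: 00111111101010000000 → 0, fb=0
51: 01111111010100000000 → 0, fb=0
52: 11111110101000000000 → 1, fb=1
53: 11111101010000000001 → 1, fb=1
54: 11111010100000000011 → 1, fb=1
55: 11110101000000000111 → 1, fb=0
56: 11101010000000001110 → 1, fb=0
57: 11010100000000011100 → 1, fb=0
58: 10101000000000111000 → 1, fb=1
59: 01010000000001110001 → 0, fb=0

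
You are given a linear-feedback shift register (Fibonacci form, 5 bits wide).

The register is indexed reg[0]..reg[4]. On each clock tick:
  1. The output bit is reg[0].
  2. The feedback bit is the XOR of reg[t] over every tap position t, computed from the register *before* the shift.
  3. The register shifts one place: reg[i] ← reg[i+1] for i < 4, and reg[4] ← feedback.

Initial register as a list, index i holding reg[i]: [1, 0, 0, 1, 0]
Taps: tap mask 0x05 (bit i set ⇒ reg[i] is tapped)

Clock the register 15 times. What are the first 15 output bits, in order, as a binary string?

tick  register→output (feedback)
  0  10010→1 (1)
  1  00101→0 (1)
  2  01011→0 (0)
  3  10110→1 (0)
  4  01100→0 (1)
  5  11001→1 (1)
  6  10011→1 (1)
  7  00111→0 (1)
  8  01111→0 (1)
  9  11111→1 (0)
 10  11110→1 (0)
 11  11100→1 (0)
 12  11000→1 (1)
 13  10001→1 (1)
 14  00011→0 (0)

100101100111110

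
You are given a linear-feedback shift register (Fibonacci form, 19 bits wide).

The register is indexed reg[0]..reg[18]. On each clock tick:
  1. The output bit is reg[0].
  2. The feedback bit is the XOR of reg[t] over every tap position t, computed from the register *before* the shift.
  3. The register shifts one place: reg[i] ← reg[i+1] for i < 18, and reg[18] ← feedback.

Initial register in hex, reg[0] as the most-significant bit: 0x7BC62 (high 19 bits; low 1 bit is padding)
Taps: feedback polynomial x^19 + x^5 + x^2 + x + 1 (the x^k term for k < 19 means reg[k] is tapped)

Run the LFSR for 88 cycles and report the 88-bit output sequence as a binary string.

0111101111000110001000110111001011010000110000001100010101001011010111100111001101101010

step | reg (before) | out | fb
   0 | 0111101111000110001 | 0 | 0
   1 | 1111011110001100010 | 1 | 0
   2 | 1110111100011000100 | 1 | 0
   3 | 1101111000110001000 | 1 | 1
   4 | 1011110001100010001 | 1 | 1
   5 | 0111100011000100011 | 0 | 0
   6 | 1111000110001000110 | 1 | 1
   7 | 1110001100010001101 | 1 | 1
   8 | 1100011000100011011 | 1 | 1
   9 | 1000110001000110111 | 1 | 0
  10 | 0001100010001101110 | 0 | 0
  11 | 0011000100011011100 | 0 | 1
  12 | 0110001000110111001 | 0 | 0
  13 | 1100010001101110010 | 1 | 1
  14 | 1000100011011100101 | 1 | 1
  15 | 0001000110111001011 | 0 | 0
  16 | 0010001101110010110 | 0 | 1
  17 | 0100011011100101101 | 0 | 0
  18 | 1000110111001011010 | 1 | 0
  19 | 0001101110010110100 | 0 | 0
  20 | 0011011100101101000 | 0 | 0
  21 | 0110111001011010000 | 0 | 1
  22 | 1101110010110100001 | 1 | 1
  23 | 1011100101101000011 | 1 | 0
  24 | 0111001011010000110 | 0 | 0
  25 | 1110010110100001100 | 1 | 0
  26 | 1100101101000011000 | 1 | 0
  27 | 1001011010000110000 | 1 | 0
  28 | 0010110100001100000 | 0 | 0
  29 | 0101101000011000000 | 0 | 1
  30 | 1011010000110000001 | 1 | 1
  31 | 0110100001100000011 | 0 | 0
  32 | 1101000011000000110 | 1 | 0
  33 | 1010000110000001100 | 1 | 0
  34 | 0100001100000011000 | 0 | 1
  35 | 1000011000000110001 | 1 | 0
  36 | 0000110000001100010 | 0 | 1
  37 | 0001100000011000101 | 0 | 0
  38 | 0011000000110001010 | 0 | 1
  39 | 0110000001100010101 | 0 | 0
  40 | 1100000011000101010 | 1 | 0
  41 | 1000000110001010100 | 1 | 1
  42 | 0000001100010101001 | 0 | 0
  43 | 0000011000101010010 | 0 | 1
  44 | 0000110001010100101 | 0 | 1
  45 | 0001100010101001011 | 0 | 0
  46 | 0011000101010010110 | 0 | 1
  47 | 0110001010100101101 | 0 | 0
  48 | 1100010101001011010 | 1 | 1
  49 | 1000101010010110101 | 1 | 1
  50 | 0001010100101101011 | 0 | 1
  51 | 0010101001011010111 | 0 | 1
  52 | 0101010010110101111 | 0 | 0
  53 | 1010100101101011110 | 1 | 0
  54 | 0101001011010111100 | 0 | 1
  55 | 1010010110101111001 | 1 | 1
  56 | 0100101101011110011 | 0 | 1
  57 | 1001011010111100111 | 1 | 0
  58 | 0010110101111001110 | 0 | 0
  59 | 0101101011110011100 | 0 | 1
  60 | 1011010111100111001 | 1 | 1
  61 | 0110101111001110011 | 0 | 0
  62 | 1101011110011100110 | 1 | 1
  63 | 1010111100111001101 | 1 | 1
  64 | 0101111001110011011 | 0 | 0
  65 | 1011110011100110110 | 1 | 1
  66 | 0111100111001101101 | 0 | 0
  67 | 1111001110011011010 | 1 | 1
  68 | 1110011100110110101 | 1 | 0
  69 | 1100111001101101010 | 1 | 1
  70 | 1001110011011010101 | 1 | 0
  71 | 0011100110110101010 | 0 | 1
  72 | 0111001101101010101 | 0 | 0
  73 | 1110011011010101010 | 1 | 0
  74 | 1100110110101010100 | 1 | 1
  75 | 1001101101010101001 | 1 | 1
  76 | 0011011010101010011 | 0 | 0
  77 | 0110110101010100110 | 0 | 1
  78 | 1101101010101001101 | 1 | 0
  79 | 1011010101010011010 | 1 | 1
  80 | 0110101010100110101 | 0 | 0
  81 | 1101010101001101010 | 1 | 1
  82 | 1010101010011010101 | 1 | 0
  83 | 0101010100110101010 | 0 | 0
  84 | 1010101001101010100 | 1 | 0
  85 | 0101010011010101000 | 0 | 0
  86 | 1010100110101010000 | 1 | 0
  87 | 0101001101010100000 | 0 | 1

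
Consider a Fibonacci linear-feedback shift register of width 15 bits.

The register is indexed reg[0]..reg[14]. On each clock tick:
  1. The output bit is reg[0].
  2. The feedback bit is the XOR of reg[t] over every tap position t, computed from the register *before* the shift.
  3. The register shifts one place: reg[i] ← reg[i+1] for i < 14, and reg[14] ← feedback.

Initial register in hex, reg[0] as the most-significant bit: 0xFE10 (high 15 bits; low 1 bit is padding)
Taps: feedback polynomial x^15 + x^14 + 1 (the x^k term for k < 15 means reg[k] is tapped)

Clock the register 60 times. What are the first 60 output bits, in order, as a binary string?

111111100001000101010111110000110011010100000100010011000000

k : reg_k → out_k, fb_k
0: 111111100001000 → 1, fb=1
1: 111111000010001 → 1, fb=0
2: 111110000100010 → 1, fb=1
3: 111100001000101 → 1, fb=0
4: 111000010001010 → 1, fb=1
5: 110000100010101 → 1, fb=0
6: 100001000101010 → 1, fb=1
7: 000010001010101 → 0, fb=1
8: 000100010101011 → 0, fb=1
9: 001000101010111 → 0, fb=1
10: 010001010101111 → 0, fb=1
11: 100010101011111 → 1, fb=0
12: 000101010111110 → 0, fb=0
13: 001010101111100 → 0, fb=0
14: 010101011111000 → 0, fb=0
15: 101010111110000 → 1, fb=1
16: 010101111100001 → 0, fb=1
17: 101011111000011 → 1, fb=0
18: 010111110000110 → 0, fb=0
19: 101111100001100 → 1, fb=1
20: 011111000011001 → 0, fb=1
21: 111110000110011 → 1, fb=0
22: 111100001100110 → 1, fb=1
23: 111000011001101 → 1, fb=0
24: 110000110011010 → 1, fb=1
25: 100001100110101 → 1, fb=0
26: 000011001101010 → 0, fb=0
27: 000110011010100 → 0, fb=0
28: 001100110101000 → 0, fb=0
29: 011001101010000 → 0, fb=0
30: 110011010100000 → 1, fb=1
31: 100110101000001 → 1, fb=0
32: 001101010000010 → 0, fb=0
33: 011010100000100 → 0, fb=0
34: 110101000001000 → 1, fb=1
35: 101010000010001 → 1, fb=0
36: 010100000100010 → 0, fb=0
37: 101000001000100 → 1, fb=1
38: 010000010001001 → 0, fb=1
39: 100000100010011 → 1, fb=0
40: 000001000100110 → 0, fb=0
41: 000010001001100 → 0, fb=0
42: 000100010011000 → 0, fb=0
43: 001000100110000 → 0, fb=0
44: 010001001100000 → 0, fb=0
45: 100010011000000 → 1, fb=1
46: 000100110000001 → 0, fb=1
47: 001001100000011 → 0, fb=1
48: 010011000000111 → 0, fb=1
49: 100110000001111 → 1, fb=0
50: 001100000011110 → 0, fb=0
51: 011000000111100 → 0, fb=0
52: 110000001111000 → 1, fb=1
53: 100000011110001 → 1, fb=0
54: 000000111100010 → 0, fb=0
55: 000001111000100 → 0, fb=0
56: 000011110001000 → 0, fb=0
57: 000111100010000 → 0, fb=0
58: 001111000100000 → 0, fb=0
59: 011110001000000 → 0, fb=0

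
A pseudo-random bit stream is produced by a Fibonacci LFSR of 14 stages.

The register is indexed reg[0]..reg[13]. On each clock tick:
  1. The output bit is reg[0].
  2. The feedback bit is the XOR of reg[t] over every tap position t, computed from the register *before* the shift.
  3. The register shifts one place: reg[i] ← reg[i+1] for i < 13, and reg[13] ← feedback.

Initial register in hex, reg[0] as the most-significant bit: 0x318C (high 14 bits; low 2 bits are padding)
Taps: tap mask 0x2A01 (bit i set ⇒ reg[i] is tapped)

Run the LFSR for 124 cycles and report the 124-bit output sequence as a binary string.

k : reg_k → out_k, fb_k
0: 00110001100011 → 0, fb=1
1: 01100011000111 → 0, fb=0
2: 11000110001110 → 1, fb=0
3: 10001100011100 → 1, fb=1
4: 00011000111001 → 0, fb=0
5: 00110001110010 → 0, fb=1
6: 01100011100101 → 0, fb=0
7: 11000111001010 → 1, fb=1
8: 10001110010101 → 1, fb=0
9: 00011100101010 → 0, fb=0
10: 00111001010100 → 0, fb=0
11: 01110010101000 → 0, fb=0
12: 11100101010000 → 1, fb=0
13: 11001010100000 → 1, fb=1
14: 10010101000001 → 1, fb=0
15: 00101010000010 → 0, fb=0
16: 01010100000100 → 0, fb=1
17: 10101000001001 → 1, fb=0
18: 01010000010010 → 0, fb=1
19: 10100000100101 → 1, fb=1
20: 01000001001011 → 0, fb=1
21: 10000010010111 → 1, fb=0
22: 00000100101110 → 0, fb=1
23: 00001001011101 → 0, fb=1
24: 00010010111011 → 0, fb=0
25: 00100101110110 → 0, fb=0
26: 01001011101100 → 0, fb=1
27: 10010111011001 → 1, fb=1
28: 00101110110011 → 0, fb=0
29: 01011101100110 → 0, fb=1
30: 10111011001101 → 1, fb=1
31: 01110110011011 → 0, fb=0
32: 11101100110110 → 1, fb=1
33: 11011001101101 → 1, fb=1
34: 10110011011011 → 1, fb=1
35: 01100110110111 → 0, fb=1
36: 11001101101111 → 1, fb=1
37: 10011011011111 → 1, fb=0
38: 00110110111110 → 0, fb=0
39: 01101101111100 → 0, fb=0
40: 11011011111000 → 1, fb=0
41: 10110111110000 → 1, fb=0
42: 01101111100000 → 0, fb=0
43: 11011111000000 → 1, fb=1
44: 10111110000001 → 1, fb=0
45: 01111100000010 → 0, fb=0
46: 11111000000100 → 1, fb=0
47: 11110000001000 → 1, fb=1
48: 11100000010001 → 1, fb=1
49: 11000000100011 → 1, fb=0
50: 10000001000110 → 1, fb=0
51: 00000010001100 → 0, fb=1
52: 00000100011001 → 0, fb=0
53: 00001000110010 → 0, fb=1
54: 00010001100101 → 0, fb=0
55: 00100011001010 → 0, fb=0
56: 01000110010100 → 0, fb=0
57: 10001100101000 → 1, fb=1
58: 00011001010001 → 0, fb=0
59: 00110010100010 → 0, fb=0
60: 01100101000100 → 0, fb=1
61: 11001010001001 → 1, fb=0
62: 10010100010010 → 1, fb=0
63: 00101000100100 → 0, fb=1
64: 01010001001001 → 0, fb=1
65: 10100010010011 → 1, fb=1
66: 01000100100111 → 0, fb=0
67: 10001001001110 → 1, fb=0
68: 00010010011100 → 0, fb=0
69: 00100100111000 → 0, fb=1
70: 01001001110001 → 0, fb=0
71: 10010011100010 → 1, fb=1
72: 00100111000101 → 0, fb=0
73: 01001110001010 → 0, fb=0
74: 10011100010100 → 1, fb=1
75: 00111000101001 → 0, fb=1
76: 01110001010011 → 0, fb=0
77: 11100010100110 → 1, fb=0
78: 11000101001100 → 1, fb=0
79: 10001010011000 → 1, fb=0
80: 00010100110000 → 0, fb=1
81: 00101001100001 → 0, fb=1
82: 01010011000011 → 0, fb=1
83: 10100110000111 → 1, fb=1
84: 01001100001111 → 0, fb=0
85: 10011000011110 → 1, fb=1
86: 00110000111101 → 0, fb=1
87: 01100001111011 → 0, fb=0
88: 11000011110110 → 1, fb=1
89: 10000111101101 → 1, fb=1
90: 00001111011011 → 0, fb=0
91: 00011110110110 → 0, fb=0
92: 00111101101100 → 0, fb=1
93: 01111011011001 → 0, fb=0
94: 11110110110010 → 1, fb=0
95: 11101101100100 → 1, fb=0
96: 11011011001000 → 1, fb=1
97: 10110110010001 → 1, fb=1
98: 01101100100011 → 0, fb=1
99: 11011001000111 → 1, fb=1
100: 10110010001111 → 1, fb=1
101: 01100100011111 → 0, fb=1
102: 11001000111111 → 1, fb=0
103: 10010001111110 → 1, fb=1
104: 00100011111101 → 0, fb=1
105: 01000111111011 → 0, fb=0
106: 10001111110110 → 1, fb=1
107: 00011111101101 → 0, fb=0
108: 00111111011010 → 0, fb=1
109: 01111110110101 → 0, fb=1
110: 11111101101011 → 1, fb=0
111: 11111011010110 → 1, fb=1
112: 11110110101101 → 1, fb=1
113: 11101101011011 → 1, fb=1
114: 11011010110111 → 1, fb=0
115: 10110101101110 → 1, fb=0
116: 01101011011100 → 0, fb=0
117: 11010110111000 → 1, fb=0
118: 10101101110000 → 1, fb=0
119: 01011011100000 → 0, fb=0
120: 10110111000000 → 1, fb=1
121: 01101110000001 → 0, fb=1
122: 11011100000011 → 1, fb=0
123: 10111000000110 → 1, fb=0

0011000110001110010101000001001011101100110110111110000001000110010100010010011100010100110000111101101100100011111101101011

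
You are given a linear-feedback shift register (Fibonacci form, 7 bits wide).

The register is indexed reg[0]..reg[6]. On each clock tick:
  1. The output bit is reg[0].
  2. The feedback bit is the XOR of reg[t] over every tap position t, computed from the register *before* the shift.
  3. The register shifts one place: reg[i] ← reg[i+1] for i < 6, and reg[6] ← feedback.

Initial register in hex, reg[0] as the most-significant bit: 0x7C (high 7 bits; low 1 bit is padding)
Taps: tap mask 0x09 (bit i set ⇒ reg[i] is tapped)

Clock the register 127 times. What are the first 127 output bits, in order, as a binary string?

0111110100101000110111000111111100001110111100101100100100000010001001100010111010110110000011001101010011100111101101000010101

step | reg (before) | out | fb
   0 | 0111110 | 0 | 1
   1 | 1111101 | 1 | 0
   2 | 1111010 | 1 | 0
   3 | 1110100 | 1 | 1
   4 | 1101001 | 1 | 0
   5 | 1010010 | 1 | 1
   6 | 0100101 | 0 | 0
   7 | 1001010 | 1 | 0
   8 | 0010100 | 0 | 0
   9 | 0101000 | 0 | 1
  10 | 1010001 | 1 | 1
  11 | 0100011 | 0 | 0
  12 | 1000110 | 1 | 1
  13 | 0001101 | 0 | 1
  14 | 0011011 | 0 | 1
  15 | 0110111 | 0 | 0
  16 | 1101110 | 1 | 0
  17 | 1011100 | 1 | 0
  18 | 0111000 | 0 | 1
  19 | 1110001 | 1 | 1
  20 | 1100011 | 1 | 1
  21 | 1000111 | 1 | 1
  22 | 0001111 | 0 | 1
  23 | 0011111 | 0 | 1
  24 | 0111111 | 0 | 1
  25 | 1111111 | 1 | 0
  26 | 1111110 | 1 | 0
  27 | 1111100 | 1 | 0
  28 | 1111000 | 1 | 0
  29 | 1110000 | 1 | 1
  30 | 1100001 | 1 | 1
  31 | 1000011 | 1 | 1
  32 | 0000111 | 0 | 0
  33 | 0001110 | 0 | 1
  34 | 0011101 | 0 | 1
  35 | 0111011 | 0 | 1
  36 | 1110111 | 1 | 1
  37 | 1101111 | 1 | 0
  38 | 1011110 | 1 | 0
  39 | 0111100 | 0 | 1
  40 | 1111001 | 1 | 0
  41 | 1110010 | 1 | 1
  42 | 1100101 | 1 | 1
  43 | 1001011 | 1 | 0
  44 | 0010110 | 0 | 0
  45 | 0101100 | 0 | 1
  46 | 1011001 | 1 | 0
  47 | 0110010 | 0 | 0
  48 | 1100100 | 1 | 1
  49 | 1001001 | 1 | 0
  50 | 0010010 | 0 | 0
  51 | 0100100 | 0 | 0
  52 | 1001000 | 1 | 0
  53 | 0010000 | 0 | 0
  54 | 0100000 | 0 | 0
  55 | 1000000 | 1 | 1
  56 | 0000001 | 0 | 0
  57 | 0000010 | 0 | 0
  58 | 0000100 | 0 | 0
  59 | 0001000 | 0 | 1
  60 | 0010001 | 0 | 0
  61 | 0100010 | 0 | 0
  62 | 1000100 | 1 | 1
  63 | 0001001 | 0 | 1
  64 | 0010011 | 0 | 0
  65 | 0100110 | 0 | 0
  66 | 1001100 | 1 | 0
  67 | 0011000 | 0 | 1
  68 | 0110001 | 0 | 0
  69 | 1100010 | 1 | 1
  70 | 1000101 | 1 | 1
  71 | 0001011 | 0 | 1
  72 | 0010111 | 0 | 0
  73 | 0101110 | 0 | 1
  74 | 1011101 | 1 | 0
  75 | 0111010 | 0 | 1
  76 | 1110101 | 1 | 1
  77 | 1101011 | 1 | 0
  78 | 1010110 | 1 | 1
  79 | 0101101 | 0 | 1
  80 | 1011011 | 1 | 0
  81 | 0110110 | 0 | 0
  82 | 1101100 | 1 | 0
  83 | 1011000 | 1 | 0
  84 | 0110000 | 0 | 0
  85 | 1100000 | 1 | 1
  86 | 1000001 | 1 | 1
  87 | 0000011 | 0 | 0
  88 | 0000110 | 0 | 0
  89 | 0001100 | 0 | 1
  90 | 0011001 | 0 | 1
  91 | 0110011 | 0 | 0
  92 | 1100110 | 1 | 1
  93 | 1001101 | 1 | 0
  94 | 0011010 | 0 | 1
  95 | 0110101 | 0 | 0
  96 | 1101010 | 1 | 0
  97 | 1010100 | 1 | 1
  98 | 0101001 | 0 | 1
  99 | 1010011 | 1 | 1
 100 | 0100111 | 0 | 0
 101 | 1001110 | 1 | 0
 102 | 0011100 | 0 | 1
 103 | 0111001 | 0 | 1
 104 | 1110011 | 1 | 1
 105 | 1100111 | 1 | 1
 106 | 1001111 | 1 | 0
 107 | 0011110 | 0 | 1
 108 | 0111101 | 0 | 1
 109 | 1111011 | 1 | 0
 110 | 1110110 | 1 | 1
 111 | 1101101 | 1 | 0
 112 | 1011010 | 1 | 0
 113 | 0110100 | 0 | 0
 114 | 1101000 | 1 | 0
 115 | 1010000 | 1 | 1
 116 | 0100001 | 0 | 0
 117 | 1000010 | 1 | 1
 118 | 0000101 | 0 | 0
 119 | 0001010 | 0 | 1
 120 | 0010101 | 0 | 0
 121 | 0101010 | 0 | 1
 122 | 1010101 | 1 | 1
 123 | 0101011 | 0 | 1
 124 | 1010111 | 1 | 1
 125 | 0101111 | 0 | 1
 126 | 1011111 | 1 | 0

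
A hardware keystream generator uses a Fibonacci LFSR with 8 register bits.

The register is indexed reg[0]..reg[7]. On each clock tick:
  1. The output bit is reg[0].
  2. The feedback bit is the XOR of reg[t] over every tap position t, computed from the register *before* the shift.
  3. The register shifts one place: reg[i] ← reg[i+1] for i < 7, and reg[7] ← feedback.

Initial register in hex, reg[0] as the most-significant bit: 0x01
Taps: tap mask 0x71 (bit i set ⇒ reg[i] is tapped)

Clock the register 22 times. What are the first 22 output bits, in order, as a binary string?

tick  register→output (feedback)
  0  00000001→0 (0)
  1  00000010→0 (1)
  2  00000101→0 (1)
  3  00001011→0 (0)
  4  00010110→0 (0)
  5  00101100→0 (0)
  6  01011000→0 (1)
  7  10110001→1 (1)
  8  01100011→0 (1)
  9  11000111→1 (1)
 10  10001111→1 (0)
 11  00011110→0 (1)
 12  00111101→0 (0)
 13  01111010→0 (0)
 14  11110100→1 (0)
 15  11101000→1 (0)
 16  11010000→1 (1)
 17  10100001→1 (1)
 18  01000011→0 (1)
 19  10000111→1 (1)
 20  00001111→0 (1)
 21  00011111→0 (1)

0000000101100011110100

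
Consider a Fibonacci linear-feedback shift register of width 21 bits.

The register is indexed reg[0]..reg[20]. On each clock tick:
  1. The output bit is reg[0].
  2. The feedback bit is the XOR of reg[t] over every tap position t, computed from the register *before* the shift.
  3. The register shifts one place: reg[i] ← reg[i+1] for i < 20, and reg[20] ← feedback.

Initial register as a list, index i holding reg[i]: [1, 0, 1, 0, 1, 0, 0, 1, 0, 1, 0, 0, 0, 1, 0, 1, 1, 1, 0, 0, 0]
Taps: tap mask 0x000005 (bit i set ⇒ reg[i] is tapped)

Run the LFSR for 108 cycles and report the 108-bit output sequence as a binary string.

step | reg (before) | out | fb
   0 | 101010010100010111000 | 1 | 0
   1 | 010100101000101110000 | 0 | 0
   2 | 101001010001011100000 | 1 | 0
   3 | 010010100010111000000 | 0 | 0
   4 | 100101000101110000000 | 1 | 1
   5 | 001010001011100000001 | 0 | 1
   6 | 010100010111000000011 | 0 | 0
   7 | 101000101110000000110 | 1 | 0
   8 | 010001011100000001100 | 0 | 0
   9 | 100010111000000011000 | 1 | 1
  10 | 000101110000000110001 | 0 | 0
  11 | 001011100000001100010 | 0 | 1
  12 | 010111000000011000101 | 0 | 0
  13 | 101110000000110001010 | 1 | 0
  14 | 011100000001100010100 | 0 | 1
  15 | 111000000011000101001 | 1 | 0
  16 | 110000000110001010010 | 1 | 1
  17 | 100000001100010100101 | 1 | 1
  18 | 000000011000101001011 | 0 | 0
  19 | 000000110001010010110 | 0 | 0
  20 | 000001100010100101100 | 0 | 0
  21 | 000011000101001011000 | 0 | 0
  22 | 000110001010010110000 | 0 | 0
  23 | 001100010100101100000 | 0 | 1
  24 | 011000101001011000001 | 0 | 1
  25 | 110001010010110000011 | 1 | 1
  26 | 100010100101100000111 | 1 | 1
  27 | 000101001011000001111 | 0 | 0
  28 | 001010010110000011110 | 0 | 1
  29 | 010100101100000111101 | 0 | 0
  30 | 101001011000001111010 | 1 | 0
  31 | 010010110000011110100 | 0 | 0
  32 | 100101100000111101000 | 1 | 1
  33 | 001011000001111010001 | 0 | 1
  34 | 010110000011110100011 | 0 | 0
  35 | 101100000111101000110 | 1 | 0
  36 | 011000001111010001100 | 0 | 1
  37 | 110000011110100011001 | 1 | 1
  38 | 100000111101000110011 | 1 | 1
  39 | 000001111010001100111 | 0 | 0
  40 | 000011110100011001110 | 0 | 0
  41 | 000111101000110011100 | 0 | 0
  42 | 001111010001100111000 | 0 | 1
  43 | 011110100011001110001 | 0 | 1
  44 | 111101000110011100011 | 1 | 0
  45 | 111010001100111000110 | 1 | 0
  46 | 110100011001110001100 | 1 | 1
  47 | 101000110011100011001 | 1 | 0
  48 | 010001100111000110010 | 0 | 0
  49 | 100011001110001100100 | 1 | 1
  50 | 000110011100011001001 | 0 | 0
  51 | 001100111000110010010 | 0 | 1
  52 | 011001110001100100101 | 0 | 1
  53 | 110011100011001001011 | 1 | 1
  54 | 100111000110010010111 | 1 | 1
  55 | 001110001100100101111 | 0 | 1
  56 | 011100011001001011111 | 0 | 1
  57 | 111000110010010111111 | 1 | 0
  58 | 110001100100101111110 | 1 | 1
  59 | 100011001001011111101 | 1 | 1
  60 | 000110010010111111011 | 0 | 0
  61 | 001100100101111110110 | 0 | 1
  62 | 011001001011111101101 | 0 | 1
  63 | 110010010111111011011 | 1 | 1
  64 | 100100101111110110111 | 1 | 1
  65 | 001001011111101101111 | 0 | 1
  66 | 010010111111011011111 | 0 | 0
  67 | 100101111110110111110 | 1 | 1
  68 | 001011111101101111101 | 0 | 1
  69 | 010111111011011111011 | 0 | 0
  70 | 101111110110111110110 | 1 | 0
  71 | 011111101101111101100 | 0 | 1
  72 | 111111011011111011001 | 1 | 0
  73 | 111110110111110110010 | 1 | 0
  74 | 111101101111101100100 | 1 | 0
  75 | 111011011111011001000 | 1 | 0
  76 | 110110111110110010000 | 1 | 1
  77 | 101101111101100100001 | 1 | 0
  78 | 011011111011001000010 | 0 | 1
  79 | 110111110110010000101 | 1 | 1
  80 | 101111101100100001011 | 1 | 0
  81 | 011111011001000010110 | 0 | 1
  82 | 111110110010000101101 | 1 | 0
  83 | 111101100100001011010 | 1 | 0
  84 | 111011001000010110100 | 1 | 0
  85 | 110110010000101101000 | 1 | 1
  86 | 101100100001011010001 | 1 | 0
  87 | 011001000010110100010 | 0 | 1
  88 | 110010000101101000101 | 1 | 1
  89 | 100100001011010001011 | 1 | 1
  90 | 001000010110100010111 | 0 | 1
  91 | 010000101101000101111 | 0 | 0
  92 | 100001011010001011110 | 1 | 1
  93 | 000010110100010111101 | 0 | 0
  94 | 000101101000101111010 | 0 | 0
  95 | 001011010001011110100 | 0 | 1
  96 | 010110100010111101001 | 0 | 0
  97 | 101101000101111010010 | 1 | 0
  98 | 011010001011110100100 | 0 | 1
  99 | 110100010111101001001 | 1 | 1
 100 | 101000101111010010011 | 1 | 0
 101 | 010001011110100100110 | 0 | 0
 102 | 100010111101001001100 | 1 | 1
 103 | 000101111010010011001 | 0 | 0
 104 | 001011110100100110010 | 0 | 1
 105 | 010111101001001100101 | 0 | 0
 106 | 101111010010011001010 | 1 | 0
 107 | 011110100100110010100 | 0 | 1

101010010100010111000000011000101001011000001111010001100111000110010010111111011011111011001000010110100010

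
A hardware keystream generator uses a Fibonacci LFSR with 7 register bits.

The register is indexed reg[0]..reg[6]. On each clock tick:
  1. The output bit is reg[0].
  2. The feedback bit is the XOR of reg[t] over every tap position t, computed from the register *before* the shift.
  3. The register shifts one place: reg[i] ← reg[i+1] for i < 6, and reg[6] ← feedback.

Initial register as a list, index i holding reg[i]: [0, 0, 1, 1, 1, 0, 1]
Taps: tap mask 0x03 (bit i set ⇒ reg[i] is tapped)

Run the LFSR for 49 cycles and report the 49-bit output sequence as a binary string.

k : reg_k → out_k, fb_k
0: 0011101 → 0, fb=0
1: 0111010 → 0, fb=1
2: 1110101 → 1, fb=0
3: 1101010 → 1, fb=0
4: 1010100 → 1, fb=1
5: 0101001 → 0, fb=1
6: 1010011 → 1, fb=1
7: 0100111 → 0, fb=1
8: 1001111 → 1, fb=1
9: 0011111 → 0, fb=0
10: 0111110 → 0, fb=1
11: 1111101 → 1, fb=0
12: 1111010 → 1, fb=0
13: 1110100 → 1, fb=0
14: 1101000 → 1, fb=0
15: 1010000 → 1, fb=1
16: 0100001 → 0, fb=1
17: 1000011 → 1, fb=1
18: 0000111 → 0, fb=0
19: 0001110 → 0, fb=0
20: 0011100 → 0, fb=0
21: 0111000 → 0, fb=1
22: 1110001 → 1, fb=0
23: 1100010 → 1, fb=0
24: 1000100 → 1, fb=1
25: 0001001 → 0, fb=0
26: 0010010 → 0, fb=0
27: 0100100 → 0, fb=1
28: 1001001 → 1, fb=1
29: 0010011 → 0, fb=0
30: 0100110 → 0, fb=1
31: 1001101 → 1, fb=1
32: 0011011 → 0, fb=0
33: 0110110 → 0, fb=1
34: 1101101 → 1, fb=0
35: 1011010 → 1, fb=1
36: 0110101 → 0, fb=1
37: 1101011 → 1, fb=0
38: 1010110 → 1, fb=1
39: 0101101 → 0, fb=1
40: 1011011 → 1, fb=1
41: 0110111 → 0, fb=1
42: 1101111 → 1, fb=0
43: 1011110 → 1, fb=1
44: 0111101 → 0, fb=1
45: 1111011 → 1, fb=0
46: 1110110 → 1, fb=0
47: 1101100 → 1, fb=0
48: 1011000 → 1, fb=1

0011101010011111010000111000100100110110101101111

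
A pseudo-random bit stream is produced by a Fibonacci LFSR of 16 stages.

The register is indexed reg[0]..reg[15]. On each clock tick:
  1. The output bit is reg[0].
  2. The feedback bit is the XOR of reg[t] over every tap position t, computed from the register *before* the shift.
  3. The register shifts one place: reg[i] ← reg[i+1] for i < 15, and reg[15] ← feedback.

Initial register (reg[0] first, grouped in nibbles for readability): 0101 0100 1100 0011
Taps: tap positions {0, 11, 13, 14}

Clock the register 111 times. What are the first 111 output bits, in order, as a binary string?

k : reg_k → out_k, fb_k
0: 0101010011000011 → 0, fb=1
1: 1010100110000111 → 1, fb=1
2: 0101001100001111 → 0, fb=0
3: 1010011000011110 → 1, fb=0
4: 0100110000111100 → 0, fb=0
5: 1001100001111000 → 1, fb=0
6: 0011000011110000 → 0, fb=1
7: 0110000111100001 → 0, fb=0
8: 1100001111000010 → 1, fb=0
9: 1000011110000100 → 1, fb=0
10: 0000111100001000 → 0, fb=0
11: 0001111000010000 → 0, fb=1
12: 0011110000100001 → 0, fb=0
13: 0111100001000010 → 0, fb=1
14: 1111000010000101 → 1, fb=0
15: 1110000100001010 → 1, fb=0
16: 1100001000010100 → 1, fb=1
17: 1000010000101001 → 1, fb=1
18: 0000100001010011 → 0, fb=0
19: 0001000010100110 → 0, fb=0
20: 0010000101001100 → 0, fb=1
21: 0100001010011001 → 0, fb=1
22: 1000010100110011 → 1, fb=1
23: 0000101001100111 → 0, fb=0
24: 0001010011001110 → 0, fb=0
25: 0010100110011100 → 0, fb=0
26: 0101001100111000 → 0, fb=1
27: 1010011001110001 → 1, fb=0
28: 0100110011100010 → 0, fb=1
29: 1001100111000101 → 1, fb=0
30: 0011001110001010 → 0, fb=1
31: 0110011100010101 → 0, fb=0
32: 1100111000101010 → 1, fb=0
33: 1001110001010100 → 1, fb=1
34: 0011100010101001 → 0, fb=0
35: 0111000101010010 → 0, fb=0
36: 1110001010100100 → 1, fb=0
37: 1100010101001000 → 1, fb=1
38: 1000101010010001 → 1, fb=0
39: 0001010100100010 → 0, fb=1
40: 0010101001000101 → 0, fb=1
41: 0101010010001011 → 0, fb=1
42: 1010100100010111 → 1, fb=0
43: 0101001000101110 → 0, fb=0
44: 1010010001011100 → 1, fb=1
45: 0100100010111001 → 0, fb=1
46: 1001000101110011 → 1, fb=1
47: 0010001011100111 → 0, fb=0
48: 0100010111001110 → 0, fb=0
49: 1000101110011100 → 1, fb=1
50: 0001011100111001 → 0, fb=1
51: 0010111001110011 → 0, fb=0
52: 0101110011100110 → 0, fb=0
53: 1011100111001100 → 1, fb=0
54: 0111001110011000 → 0, fb=1
55: 1110011100110001 → 1, fb=0
56: 1100111001100010 → 1, fb=0
57: 1001110011000100 → 1, fb=0
58: 0011100110001000 → 0, fb=0
59: 0111001100010000 → 0, fb=1
60: 1110011000100001 → 1, fb=1
61: 1100110001000011 → 1, fb=0
62: 1001100010000110 → 1, fb=1
63: 0011000100001101 → 0, fb=1
64: 0110001000011011 → 0, fb=0
65: 1100010000110110 → 1, fb=0
66: 1000100001101100 → 1, fb=0
67: 0001000011011000 → 0, fb=1
68: 0010000110110001 → 0, fb=1
69: 0100001101100011 → 0, fb=1
70: 1000011011000111 → 1, fb=1
71: 0000110110001111 → 0, fb=0
72: 0001101100011110 → 0, fb=1
73: 0011011000111101 → 0, fb=0
74: 0110110001111010 → 0, fb=0
75: 1101100011110100 → 1, fb=1
76: 1011000111101001 → 1, fb=1
77: 0110001111010011 → 0, fb=0
78: 1100011110100110 → 1, fb=1
79: 1000111101001101 → 1, fb=0
80: 0001111010011010 → 0, fb=0
81: 0011110100110100 → 0, fb=0
82: 0111101001101000 → 0, fb=0
83: 1111010011010000 → 1, fb=0
84: 1110100110100000 → 1, fb=1
85: 1101001101000001 → 1, fb=1
86: 1010011010000011 → 1, fb=0
87: 0100110100000110 → 0, fb=0
88: 1001101000001100 → 1, fb=0
89: 0011010000011000 → 0, fb=1
90: 0110100000110001 → 0, fb=1
91: 1101000001100011 → 1, fb=0
92: 1010000011000110 → 1, fb=1
93: 0100000110001101 → 0, fb=1
94: 1000001100011011 → 1, fb=1
95: 0000011000110111 → 0, fb=1
96: 0000110001101111 → 0, fb=0
97: 0001100011011110 → 0, fb=1
98: 0011000110111101 → 0, fb=0
99: 0110001101111010 → 0, fb=0
100: 1100011011110100 → 1, fb=1
101: 1000110111101001 → 1, fb=1
102: 0001101111010011 → 0, fb=0
103: 0011011110100110 → 0, fb=0
104: 0110111101001100 → 0, fb=1
105: 1101111010011001 → 1, fb=0
106: 1011110100110010 → 1, fb=1
107: 0111101001100101 → 0, fb=1
108: 1111010011001011 → 1, fb=0
109: 1110100110010110 → 1, fb=0
110: 1101001100101100 → 1, fb=0

010101001100001111000010000101001100111000101010010001011100111001100010000110110001111010011010000011000110111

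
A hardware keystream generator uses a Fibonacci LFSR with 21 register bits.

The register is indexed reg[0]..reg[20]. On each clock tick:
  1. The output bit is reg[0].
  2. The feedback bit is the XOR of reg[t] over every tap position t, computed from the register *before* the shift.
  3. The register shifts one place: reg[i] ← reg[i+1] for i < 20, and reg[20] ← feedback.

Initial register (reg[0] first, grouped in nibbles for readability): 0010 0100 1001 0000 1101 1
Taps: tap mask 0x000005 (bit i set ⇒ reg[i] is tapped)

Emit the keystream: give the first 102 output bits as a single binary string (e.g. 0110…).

001001001001000011011101101101101001110101011011011001110100000110110111110100100011101101000100110101

k : reg_k → out_k, fb_k
0: 001001001001000011011 → 0, fb=1
1: 010010010010000110111 → 0, fb=0
2: 100100100100001101110 → 1, fb=1
3: 001001001000011011101 → 0, fb=1
4: 010010010000110111011 → 0, fb=0
5: 100100100001101110110 → 1, fb=1
6: 001001000011011101101 → 0, fb=1
7: 010010000110111011011 → 0, fb=0
8: 100100001101110110110 → 1, fb=1
9: 001000011011101101101 → 0, fb=1
10: 010000110111011011011 → 0, fb=0
11: 100001101110110110110 → 1, fb=1
12: 000011011101101101101 → 0, fb=0
13: 000110111011011011010 → 0, fb=0
14: 001101110110110110100 → 0, fb=1
15: 011011101101101101001 → 0, fb=1
16: 110111011011011010011 → 1, fb=1
17: 101110110110110100111 → 1, fb=0
18: 011101101101101001110 → 0, fb=1
19: 111011011011010011101 → 1, fb=0
20: 110110110110100111010 → 1, fb=1
21: 101101101101001110101 → 1, fb=0
22: 011011011010011101010 → 0, fb=1
23: 110110110100111010101 → 1, fb=1
24: 101101101001110101011 → 1, fb=0
25: 011011010011101010110 → 0, fb=1
26: 110110100111010101101 → 1, fb=1
27: 101101001110101011011 → 1, fb=0
28: 011010011101010110110 → 0, fb=1
29: 110100111010101101101 → 1, fb=1
30: 101001110101011011011 → 1, fb=0
31: 010011101010110110110 → 0, fb=0
32: 100111010101101101100 → 1, fb=1
33: 001110101011011011001 → 0, fb=1
34: 011101010110110110011 → 0, fb=1
35: 111010101101101100111 → 1, fb=0
36: 110101011011011001110 → 1, fb=1
37: 101010110110110011101 → 1, fb=0
38: 010101101101100111010 → 0, fb=0
39: 101011011011001110100 → 1, fb=0
40: 010110110110011101000 → 0, fb=0
41: 101101101100111010000 → 1, fb=0
42: 011011011001110100000 → 0, fb=1
43: 110110110011101000001 → 1, fb=1
44: 101101100111010000011 → 1, fb=0
45: 011011001110100000110 → 0, fb=1
46: 110110011101000001101 → 1, fb=1
47: 101100111010000011011 → 1, fb=0
48: 011001110100000110110 → 0, fb=1
49: 110011101000001101101 → 1, fb=1
50: 100111010000011011011 → 1, fb=1
51: 001110100000110110111 → 0, fb=1
52: 011101000001101101111 → 0, fb=1
53: 111010000011011011111 → 1, fb=0
54: 110100000110110111110 → 1, fb=1
55: 101000001101101111101 → 1, fb=0
56: 010000011011011111010 → 0, fb=0
57: 100000110110111110100 → 1, fb=1
58: 000001101101111101001 → 0, fb=0
59: 000011011011111010010 → 0, fb=0
60: 000110110111110100100 → 0, fb=0
61: 001101101111101001000 → 0, fb=1
62: 011011011111010010001 → 0, fb=1
63: 110110111110100100011 → 1, fb=1
64: 101101111101001000111 → 1, fb=0
65: 011011111010010001110 → 0, fb=1
66: 110111110100100011101 → 1, fb=1
67: 101111101001000111011 → 1, fb=0
68: 011111010010001110110 → 0, fb=1
69: 111110100100011101101 → 1, fb=0
70: 111101001000111011010 → 1, fb=0
71: 111010010001110110100 → 1, fb=0
72: 110100100011101101000 → 1, fb=1
73: 101001000111011010001 → 1, fb=0
74: 010010001110110100010 → 0, fb=0
75: 100100011101101000100 → 1, fb=1
76: 001000111011010001001 → 0, fb=1
77: 010001110110100010011 → 0, fb=0
78: 100011101101000100110 → 1, fb=1
79: 000111011010001001101 → 0, fb=0
80: 001110110100010011010 → 0, fb=1
81: 011101101000100110101 → 0, fb=1
82: 111011010001001101011 → 1, fb=0
83: 110110100010011010110 → 1, fb=1
84: 101101000100110101101 → 1, fb=0
85: 011010001001101011010 → 0, fb=1
86: 110100010011010110101 → 1, fb=1
87: 101000100110101101011 → 1, fb=0
88: 010001001101011010110 → 0, fb=0
89: 100010011010110101100 → 1, fb=1
90: 000100110101101011001 → 0, fb=0
91: 001001101011010110010 → 0, fb=1
92: 010011010110101100101 → 0, fb=0
93: 100110101101011001010 → 1, fb=1
94: 001101011010110010101 → 0, fb=1
95: 011010110101100101011 → 0, fb=1
96: 110101101011001010111 → 1, fb=1
97: 101011010110010101111 → 1, fb=0
98: 010110101100101011110 → 0, fb=0
99: 101101011001010111100 → 1, fb=0
100: 011010110010101111000 → 0, fb=1
101: 110101100101011110001 → 1, fb=1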